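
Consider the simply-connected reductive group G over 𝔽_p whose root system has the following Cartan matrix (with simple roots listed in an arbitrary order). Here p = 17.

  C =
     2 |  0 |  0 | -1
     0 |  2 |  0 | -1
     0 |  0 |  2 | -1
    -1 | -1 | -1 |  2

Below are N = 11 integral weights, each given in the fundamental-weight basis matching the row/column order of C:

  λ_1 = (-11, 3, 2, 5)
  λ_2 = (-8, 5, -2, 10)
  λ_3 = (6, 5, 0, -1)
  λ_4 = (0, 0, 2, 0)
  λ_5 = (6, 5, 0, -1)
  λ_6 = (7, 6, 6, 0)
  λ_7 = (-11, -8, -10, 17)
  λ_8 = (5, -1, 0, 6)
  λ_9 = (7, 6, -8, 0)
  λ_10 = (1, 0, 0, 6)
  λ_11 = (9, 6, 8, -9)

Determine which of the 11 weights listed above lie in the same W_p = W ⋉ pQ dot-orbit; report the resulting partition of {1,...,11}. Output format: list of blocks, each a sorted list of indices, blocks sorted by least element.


Root system D_4: the 4×4 matrix C matches after relabeling.

Each λ_j+ρ reduced to Ā_17; 4-tuples below use C's row order:

  λ_1+ρ ↦ (6, 0, 1, 3)
  λ_2+ρ ↦ (7, 6, 1, 0)
  λ_3+ρ ↦ (7, 6, 1, 0)
  λ_4+ρ ↦ (1, 1, 3, 1)
  λ_5+ρ ↦ (7, 6, 1, 0)
  λ_6+ρ ↦ (2, 1, 1, 6)
  λ_7+ρ ↦ (2, 1, 1, 6)
  λ_8+ρ ↦ (6, 0, 1, 3)
  λ_9+ρ ↦ (2, 1, 1, 6)
  λ_10+ρ ↦ (2, 1, 1, 6)
  λ_11+ρ ↦ (2, 1, 1, 6)

Grouping the 11 weights by Ā_17-representative: 4 linkage classes.

[[1, 8], [2, 3, 5], [4], [6, 7, 9, 10, 11]]


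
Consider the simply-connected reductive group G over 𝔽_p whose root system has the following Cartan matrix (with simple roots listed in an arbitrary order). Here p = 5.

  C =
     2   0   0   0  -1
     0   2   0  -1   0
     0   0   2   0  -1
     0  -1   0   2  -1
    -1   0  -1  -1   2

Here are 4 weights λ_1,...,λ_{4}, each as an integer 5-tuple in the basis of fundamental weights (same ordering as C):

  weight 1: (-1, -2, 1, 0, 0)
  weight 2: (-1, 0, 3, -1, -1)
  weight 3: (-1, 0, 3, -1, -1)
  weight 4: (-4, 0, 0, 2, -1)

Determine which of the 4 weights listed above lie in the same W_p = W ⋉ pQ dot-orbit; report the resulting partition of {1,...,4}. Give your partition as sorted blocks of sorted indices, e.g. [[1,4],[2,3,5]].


Type D_5, rank 5, |W|=1920; reorder rows/cols to standard.

λ_j+ρ reflected into Ā_5 (⟨·,θ^∨⟩≤5); 5-tuples as given:

  λ_1 → (0, 1, 2, 0, 1)
  λ_2 → (0, 1, 4, 0, 0)
  λ_3 → (0, 1, 4, 0, 0)
  λ_4 → (0, 1, 2, 0, 1)

2 distinct reps among the 4 weights ⇒ 2 W_5-linkage classes:

[[1, 4], [2, 3]]


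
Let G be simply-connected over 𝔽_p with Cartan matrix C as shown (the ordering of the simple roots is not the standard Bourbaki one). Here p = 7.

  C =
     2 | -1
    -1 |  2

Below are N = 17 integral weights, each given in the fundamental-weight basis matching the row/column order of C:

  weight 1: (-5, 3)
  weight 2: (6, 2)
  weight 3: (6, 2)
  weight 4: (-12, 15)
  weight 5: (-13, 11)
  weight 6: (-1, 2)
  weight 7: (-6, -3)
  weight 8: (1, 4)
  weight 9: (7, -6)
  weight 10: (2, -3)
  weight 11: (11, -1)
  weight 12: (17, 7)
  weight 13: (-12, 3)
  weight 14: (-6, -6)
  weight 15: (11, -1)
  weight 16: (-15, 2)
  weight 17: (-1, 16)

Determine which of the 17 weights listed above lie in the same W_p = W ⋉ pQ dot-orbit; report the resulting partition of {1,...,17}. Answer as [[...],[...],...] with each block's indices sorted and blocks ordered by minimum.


Dynkin diagram of C (from the 2 off-diagonal −1 entries): A_2.

λ_j+ρ reflected into Ā_7 (⟨·,θ^∨⟩≤7); 2-tuples as given:

  1: (4, 0);  2: (4, 0);  3: (4, 0);  4: (2, 2);  5: (2, 5);  6: (0, 3);  7: (2, 5);  8: (2, 5);  9: (2, 4);  10: (1, 2);  11: (2, 5);  12: (2, 4);  13: (0, 3);  14: (2, 2);  15: (2, 5);  16: (4, 0);  17: (4, 0)

These 17 weights hit 6 W_7-dot-orbits; sizes (5, 2, 5, 2, 2, 1):

[[1, 2, 3, 16, 17], [4, 14], [5, 7, 8, 11, 15], [6, 13], [9, 12], [10]]


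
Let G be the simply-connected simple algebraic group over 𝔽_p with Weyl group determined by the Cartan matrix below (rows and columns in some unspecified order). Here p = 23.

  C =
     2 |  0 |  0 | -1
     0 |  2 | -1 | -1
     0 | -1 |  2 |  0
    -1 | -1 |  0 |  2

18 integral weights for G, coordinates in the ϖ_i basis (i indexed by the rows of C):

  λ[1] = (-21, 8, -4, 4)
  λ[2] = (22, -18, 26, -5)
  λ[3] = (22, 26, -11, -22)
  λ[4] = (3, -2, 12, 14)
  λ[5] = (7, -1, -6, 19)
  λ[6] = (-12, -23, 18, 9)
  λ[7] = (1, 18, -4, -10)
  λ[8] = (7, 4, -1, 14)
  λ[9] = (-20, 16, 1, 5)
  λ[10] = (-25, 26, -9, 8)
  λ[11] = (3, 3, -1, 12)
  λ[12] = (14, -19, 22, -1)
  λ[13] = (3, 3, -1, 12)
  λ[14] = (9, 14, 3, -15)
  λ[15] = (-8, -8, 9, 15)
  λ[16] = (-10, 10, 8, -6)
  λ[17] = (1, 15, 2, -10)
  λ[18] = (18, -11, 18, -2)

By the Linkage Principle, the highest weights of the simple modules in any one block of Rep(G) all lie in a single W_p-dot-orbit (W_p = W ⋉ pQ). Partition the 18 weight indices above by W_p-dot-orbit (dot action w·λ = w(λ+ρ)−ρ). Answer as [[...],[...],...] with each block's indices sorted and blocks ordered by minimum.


Dynkin diagram of C (from the 6 off-diagonal −1 entries): A_4.

Ā_23 reps of the 18 weights (A_4, coords as presented):

    λ_1+ρ ↦ (5, 3, 6, 6)
    λ_2+ρ ↦ (4, 4, 0, 13)
    λ_3+ρ ↦ (4, 4, 0, 13)
    λ_4+ρ ↦ (4, 1, 4, 10)
    λ_5+ρ ↦ (3, 0, 5, 15)
    λ_6+ρ ↦ (12, 3, 1, 7)
    λ_7+ρ ↦ (7, 7, 3, 2)
    λ_8+ρ ↦ (3, 0, 5, 15)
    λ_9+ρ ↦ (4, 4, 0, 13)
    λ_10+ρ ↦ (4, 1, 4, 10)
    λ_11+ρ ↦ (4, 4, 0, 13)
    λ_12+ρ ↦ (3, 0, 5, 15)
    λ_13+ρ ↦ (4, 4, 0, 13)
    λ_14+ρ ↦ (4, 1, 4, 10)
    λ_15+ρ ↦ (7, 7, 3, 2)
    λ_16+ρ ↦ (5, 3, 6, 6)
    λ_17+ρ ↦ (7, 7, 3, 2)
    λ_18+ρ ↦ (4, 1, 4, 10)

Grouping the 18 weights by Ā_23-representative: 6 linkage classes.

[[1, 16], [2, 3, 9, 11, 13], [4, 10, 14, 18], [5, 8, 12], [6], [7, 15, 17]]


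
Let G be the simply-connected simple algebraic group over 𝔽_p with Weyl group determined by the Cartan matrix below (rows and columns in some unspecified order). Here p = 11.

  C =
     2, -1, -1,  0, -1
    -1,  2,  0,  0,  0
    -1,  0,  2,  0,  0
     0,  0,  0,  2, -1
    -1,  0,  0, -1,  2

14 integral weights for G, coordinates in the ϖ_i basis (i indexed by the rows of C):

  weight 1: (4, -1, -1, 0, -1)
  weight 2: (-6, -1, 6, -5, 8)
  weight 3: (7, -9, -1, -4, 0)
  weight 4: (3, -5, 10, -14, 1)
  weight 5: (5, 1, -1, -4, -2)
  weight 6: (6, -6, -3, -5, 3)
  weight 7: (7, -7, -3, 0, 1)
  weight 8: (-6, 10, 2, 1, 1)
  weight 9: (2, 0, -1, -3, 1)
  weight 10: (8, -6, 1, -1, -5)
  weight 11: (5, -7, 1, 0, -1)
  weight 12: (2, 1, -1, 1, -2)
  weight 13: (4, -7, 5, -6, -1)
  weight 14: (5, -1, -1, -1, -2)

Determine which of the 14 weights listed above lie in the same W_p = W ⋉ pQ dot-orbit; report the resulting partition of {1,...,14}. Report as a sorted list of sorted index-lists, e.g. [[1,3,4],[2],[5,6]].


Dynkin diagram of C (from the 8 off-diagonal −1 entries): D_5.

Ā_11 reps of the 14 weights (D_5, coords as presented):

    λ_1+ρ ↦ (5, 0, 0, 1, 0)
    λ_2+ρ ↦ (0, 5, 2, 4, 0)
    λ_3+ρ ↦ (0, 6, 2, 1, 0)
    λ_4+ρ ↦ (0, 5, 2, 4, 0)
    λ_5+ρ ↦ (2, 2, 0, 1, 1)
    λ_6+ρ ↦ (0, 5, 2, 4, 0)
    λ_7+ρ ↦ (0, 6, 2, 1, 0)
    λ_8+ρ ↦ (0, 6, 2, 1, 0)
    λ_9+ρ ↦ (3, 1, 0, 2, 0)
    λ_10+ρ ↦ (0, 5, 2, 4, 0)
    λ_11+ρ ↦ (0, 6, 2, 1, 0)
    λ_12+ρ ↦ (2, 2, 0, 1, 1)
    λ_13+ρ ↦ (5, 0, 0, 1, 0)
    λ_14+ρ ↦ (5, 0, 0, 1, 0)

Linkage partition of the 14 weights (5 classes, p=11):

[[1, 13, 14], [2, 4, 6, 10], [3, 7, 8, 11], [5, 12], [9]]


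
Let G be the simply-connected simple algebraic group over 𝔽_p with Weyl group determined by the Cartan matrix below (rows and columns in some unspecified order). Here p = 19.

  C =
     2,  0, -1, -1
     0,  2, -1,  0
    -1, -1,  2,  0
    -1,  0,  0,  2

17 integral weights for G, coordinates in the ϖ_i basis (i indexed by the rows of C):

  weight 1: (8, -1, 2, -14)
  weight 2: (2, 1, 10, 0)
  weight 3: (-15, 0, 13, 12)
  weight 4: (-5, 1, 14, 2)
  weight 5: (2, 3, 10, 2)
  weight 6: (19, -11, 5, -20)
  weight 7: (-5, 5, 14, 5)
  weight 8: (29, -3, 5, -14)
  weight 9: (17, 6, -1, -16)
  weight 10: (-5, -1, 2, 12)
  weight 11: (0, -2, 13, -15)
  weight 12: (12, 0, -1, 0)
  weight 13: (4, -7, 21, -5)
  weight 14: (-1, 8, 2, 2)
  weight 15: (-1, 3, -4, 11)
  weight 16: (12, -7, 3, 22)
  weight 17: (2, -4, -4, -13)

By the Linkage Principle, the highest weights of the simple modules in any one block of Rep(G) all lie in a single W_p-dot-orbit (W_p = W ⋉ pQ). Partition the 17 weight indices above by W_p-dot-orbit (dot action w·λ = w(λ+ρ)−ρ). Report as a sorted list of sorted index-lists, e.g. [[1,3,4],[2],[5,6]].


Type A_4, rank 4, |W|=120; reorder rows/cols to standard.

Folding the 17 weights λ_j+ρ into Ā_19 (reps in the given 4-coord order):

  λ_1+ρ ↦ (3, 1, 0, 9);  λ_2+ρ ↦ (3, 2, 11, 1);  λ_3+ρ ↦ (13, 1, 0, 1);  λ_4+ρ ↦ (3, 2, 11, 1);  λ_5+ρ ↦ (3, 2, 11, 1);  λ_6+ρ ↦ (3, 1, 0, 9);  λ_7+ρ ↦ (2, 2, 11, 2);  λ_8+ρ ↦ (2, 2, 11, 2);  λ_9+ρ ↦ (3, 1, 0, 9);  λ_10+ρ ↦ (3, 1, 0, 9);  λ_11+ρ ↦ (13, 1, 0, 1);  λ_12+ρ ↦ (13, 1, 0, 1);  λ_13+ρ ↦ (3, 2, 11, 1);  λ_14+ρ ↦ (0, 9, 3, 3);  λ_15+ρ ↦ (3, 1, 0, 9);  λ_16+ρ ↦ (2, 2, 11, 2);  λ_17+ρ ↦ (0, 9, 3, 3)

These 17 weights hit 5 W_19-dot-orbits; sizes (5, 4, 3, 3, 2):

[[1, 6, 9, 10, 15], [2, 4, 5, 13], [3, 11, 12], [7, 8, 16], [14, 17]]


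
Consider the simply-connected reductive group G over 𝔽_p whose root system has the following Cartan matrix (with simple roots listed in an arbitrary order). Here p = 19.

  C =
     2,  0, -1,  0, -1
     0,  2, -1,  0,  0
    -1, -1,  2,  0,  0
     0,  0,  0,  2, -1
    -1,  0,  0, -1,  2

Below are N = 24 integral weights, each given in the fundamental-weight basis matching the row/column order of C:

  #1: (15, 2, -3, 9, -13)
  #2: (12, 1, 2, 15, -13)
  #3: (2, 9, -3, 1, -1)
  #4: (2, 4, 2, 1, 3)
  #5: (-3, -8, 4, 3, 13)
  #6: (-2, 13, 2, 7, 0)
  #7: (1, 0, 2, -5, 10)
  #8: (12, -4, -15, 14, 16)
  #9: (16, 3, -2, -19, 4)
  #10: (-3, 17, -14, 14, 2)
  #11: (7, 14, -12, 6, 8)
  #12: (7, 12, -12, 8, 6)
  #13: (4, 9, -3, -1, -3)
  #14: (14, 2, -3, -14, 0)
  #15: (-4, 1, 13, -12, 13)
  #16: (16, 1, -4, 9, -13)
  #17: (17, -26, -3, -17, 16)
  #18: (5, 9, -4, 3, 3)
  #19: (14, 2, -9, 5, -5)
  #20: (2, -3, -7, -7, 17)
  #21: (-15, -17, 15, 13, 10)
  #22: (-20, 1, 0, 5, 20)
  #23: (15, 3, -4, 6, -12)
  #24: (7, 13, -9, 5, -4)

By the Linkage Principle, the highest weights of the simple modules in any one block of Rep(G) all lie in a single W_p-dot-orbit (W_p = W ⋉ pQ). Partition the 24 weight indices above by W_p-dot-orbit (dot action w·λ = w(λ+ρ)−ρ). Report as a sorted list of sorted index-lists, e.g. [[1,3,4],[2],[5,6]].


Type A_5, rank 5, |W|=720; reorder rows/cols to standard.

Ā_19 reps of the 24 weights (A_5, coords as presented):

  λ_1+ρ ↦ (2, 1, 2, 2, 10);  λ_2+ρ ↦ (1, 1, 2, 1, 12);  λ_3+ρ ↦ (1, 8, 2, 2, 0);  λ_4+ρ ↦ (3, 5, 3, 2, 4);  λ_5+ρ ↦ (2, 1, 2, 2, 10);  λ_6+ρ ↦ (1, 8, 2, 2, 0);  λ_7+ρ ↦ (2, 1, 3, 4, 7);  λ_8+ρ ↦ (2, 1, 3, 4, 7);  λ_9+ρ ↦ (1, 1, 2, 1, 12);  λ_10+ρ ↦ (1, 1, 2, 1, 12);  λ_11+ρ ↦ (3, 5, 3, 2, 4);  λ_12+ρ ↦ (3, 5, 3, 2, 4);  λ_13+ρ ↦ (1, 8, 2, 2, 0);  λ_14+ρ ↦ (1, 1, 2, 1, 12);  λ_15+ρ ↦ (3, 6, 5, 3, 0);  λ_16+ρ ↦ (2, 1, 2, 2, 10);  λ_17+ρ ↦ (1, 8, 2, 2, 0);  λ_18+ρ ↦ (3, 5, 3, 2, 4);  λ_19+ρ ↦ (3, 5, 3, 2, 4);  λ_20+ρ ↦ (2, 1, 3, 4, 7);  λ_21+ρ ↦ (3, 6, 5, 3, 0);  λ_22+ρ ↦ (1, 8, 2, 2, 0);  λ_23+ρ ↦ (2, 1, 3, 4, 7);  λ_24+ρ ↦ (3, 6, 5, 3, 0)

Grouping the 24 weights by Ā_19-representative: 6 linkage classes.

[[1, 5, 16], [2, 9, 10, 14], [3, 6, 13, 17, 22], [4, 11, 12, 18, 19], [7, 8, 20, 23], [15, 21, 24]]


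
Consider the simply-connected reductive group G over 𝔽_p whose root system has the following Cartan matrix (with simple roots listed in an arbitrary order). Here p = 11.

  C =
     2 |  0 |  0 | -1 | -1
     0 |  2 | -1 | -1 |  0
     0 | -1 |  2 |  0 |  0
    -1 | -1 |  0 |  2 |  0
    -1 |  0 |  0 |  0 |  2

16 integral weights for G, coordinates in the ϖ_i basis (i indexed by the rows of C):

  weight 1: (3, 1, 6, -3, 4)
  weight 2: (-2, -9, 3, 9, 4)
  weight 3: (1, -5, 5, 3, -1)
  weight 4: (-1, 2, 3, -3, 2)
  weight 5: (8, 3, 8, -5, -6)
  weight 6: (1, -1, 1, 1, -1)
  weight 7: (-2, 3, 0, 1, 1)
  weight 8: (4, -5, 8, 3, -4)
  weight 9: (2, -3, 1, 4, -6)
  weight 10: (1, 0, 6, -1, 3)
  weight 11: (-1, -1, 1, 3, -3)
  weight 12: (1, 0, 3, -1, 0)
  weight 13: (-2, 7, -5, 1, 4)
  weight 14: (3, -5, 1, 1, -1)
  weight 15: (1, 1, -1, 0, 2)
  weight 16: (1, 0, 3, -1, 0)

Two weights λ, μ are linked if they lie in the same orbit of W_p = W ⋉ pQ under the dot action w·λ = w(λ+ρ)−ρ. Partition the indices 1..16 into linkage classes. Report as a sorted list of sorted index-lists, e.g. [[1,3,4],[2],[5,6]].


C ↔ A_5 under row/col permutation; |W(A_5)| = 720.

W_11-reps of the 16 weights in Ā_11 (same 5-coord order as C):

  λ_1+ρ ↦ (2, 0, 2, 2, 0);  λ_2+ρ ↦ (1, 4, 1, 1, 1);  λ_3+ρ ↦ (2, 4, 2, 0, 0);  λ_4+ρ ↦ (2, 1, 4, 0, 1);  λ_5+ρ ↦ (2, 0, 2, 2, 0);  λ_6+ρ ↦ (2, 0, 2, 2, 0);  λ_7+ρ ↦ (1, 4, 1, 1, 1);  λ_8+ρ ↦ (2, 4, 2, 0, 0);  λ_9+ρ ↦ (2, 2, 0, 1, 3);  λ_10+ρ ↦ (2, 1, 4, 0, 1);  λ_11+ρ ↦ (2, 0, 2, 2, 0);  λ_12+ρ ↦ (2, 1, 4, 0, 1);  λ_13+ρ ↦ (1, 4, 1, 1, 1);  λ_14+ρ ↦ (2, 0, 2, 2, 0);  λ_15+ρ ↦ (2, 2, 0, 1, 3);  λ_16+ρ ↦ (2, 1, 4, 0, 1)

These 16 weights hit 5 W_11-dot-orbits; sizes (5, 3, 2, 4, 2):

[[1, 5, 6, 11, 14], [2, 7, 13], [3, 8], [4, 10, 12, 16], [9, 15]]


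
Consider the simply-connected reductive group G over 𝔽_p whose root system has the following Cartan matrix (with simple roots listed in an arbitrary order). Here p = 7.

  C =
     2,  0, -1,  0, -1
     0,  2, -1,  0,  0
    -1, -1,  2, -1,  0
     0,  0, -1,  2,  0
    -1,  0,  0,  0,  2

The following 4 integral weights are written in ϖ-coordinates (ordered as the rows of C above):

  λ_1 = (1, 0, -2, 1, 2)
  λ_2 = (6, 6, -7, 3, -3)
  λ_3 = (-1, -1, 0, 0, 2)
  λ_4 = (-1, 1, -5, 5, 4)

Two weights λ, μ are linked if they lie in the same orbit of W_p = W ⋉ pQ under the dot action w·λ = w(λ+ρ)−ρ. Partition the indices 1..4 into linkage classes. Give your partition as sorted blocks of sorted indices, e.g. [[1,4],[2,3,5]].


Type D_5, rank 5, |W|=1920; reorder rows/cols to standard.

W_7-reps of the 4 weights in Ā_7 (same 5-coord order as C):

  1: (0, 0, 1, 1, 3) · 2: (0, 0, 1, 1, 3) · 3: (0, 0, 1, 1, 3) · 4: (0, 0, 2, 0, 1)

These 4 weights hit 2 W_7-dot-orbits; sizes (3, 1):

[[1, 2, 3], [4]]


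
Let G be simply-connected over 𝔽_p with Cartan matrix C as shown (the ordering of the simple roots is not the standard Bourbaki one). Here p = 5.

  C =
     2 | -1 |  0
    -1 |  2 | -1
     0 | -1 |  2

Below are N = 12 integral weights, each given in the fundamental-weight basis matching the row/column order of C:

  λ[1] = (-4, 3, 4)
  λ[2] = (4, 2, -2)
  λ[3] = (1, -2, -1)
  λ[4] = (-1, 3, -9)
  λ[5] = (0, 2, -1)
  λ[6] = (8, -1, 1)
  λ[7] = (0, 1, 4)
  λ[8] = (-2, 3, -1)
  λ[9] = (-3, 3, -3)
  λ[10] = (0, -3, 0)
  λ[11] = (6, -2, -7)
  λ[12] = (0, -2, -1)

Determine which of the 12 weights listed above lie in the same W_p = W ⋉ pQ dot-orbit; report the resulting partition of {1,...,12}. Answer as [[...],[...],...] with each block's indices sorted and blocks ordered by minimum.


A_3 Cartan matrix, 3 simple roots permuted; ρ=(1,1,1).

Each λ_j+ρ reduced to Ā_5; 3-tuples below use C's row order:

  1: (1, 0, 1) · 2: (2, 0, 2) · 3: (1, 0, 1) · 4: (1, 0, 1) · 5: (1, 3, 0) · 6: (1, 3, 0) · 7: (2, 0, 2) · 8: (1, 3, 0) · 9: (2, 0, 2) · 10: (1, 0, 1) · 11: (1, 3, 0) · 12: (0, 0, 1)

Partition of {1..12} into 4 W_5-dot-orbits:

[[1, 3, 4, 10], [2, 7, 9], [5, 6, 8, 11], [12]]


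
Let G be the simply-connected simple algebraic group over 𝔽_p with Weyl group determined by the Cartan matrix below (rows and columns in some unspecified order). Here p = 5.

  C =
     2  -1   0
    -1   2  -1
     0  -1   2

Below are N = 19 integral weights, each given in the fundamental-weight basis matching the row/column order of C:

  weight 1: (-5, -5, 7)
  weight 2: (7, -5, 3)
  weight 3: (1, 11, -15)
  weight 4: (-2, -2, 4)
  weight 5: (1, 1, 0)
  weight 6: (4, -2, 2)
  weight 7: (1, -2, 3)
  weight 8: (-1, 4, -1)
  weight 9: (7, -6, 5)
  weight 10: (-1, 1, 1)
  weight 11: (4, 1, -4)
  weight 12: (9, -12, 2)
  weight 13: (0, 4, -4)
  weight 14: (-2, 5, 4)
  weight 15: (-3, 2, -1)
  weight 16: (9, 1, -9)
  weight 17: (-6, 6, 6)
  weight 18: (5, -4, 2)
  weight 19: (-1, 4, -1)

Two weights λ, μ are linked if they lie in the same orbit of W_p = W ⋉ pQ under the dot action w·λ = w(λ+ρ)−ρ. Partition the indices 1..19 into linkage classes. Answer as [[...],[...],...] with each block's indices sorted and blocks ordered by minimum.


A_3 Cartan matrix, 3 simple roots permuted; ρ=(1,1,1).

Folding the 19 weights λ_j+ρ into Ā_5 (reps in the given 3-coord order):

    1: (1, 1, 3)
    2: (1, 1, 3)
    3: (2, 1, 0)
    4: (1, 1, 3)
    5: (2, 2, 1)
    6: (2, 1, 0)
    7: (1, 1, 3)
    8: (0, 5, 0)
    9: (1, 1, 3)
    10: (0, 2, 2)
    11: (2, 1, 0)
    12: (2, 2, 1)
    13: (0, 2, 2)
    14: (4, 1, 0)
    15: (2, 1, 0)
    16: (0, 2, 2)
    17: (0, 2, 2)
    18: (2, 2, 1)
    19: (0, 5, 0)

6 distinct reps among the 19 weights ⇒ 6 W_5-linkage classes:

[[1, 2, 4, 7, 9], [3, 6, 11, 15], [5, 12, 18], [8, 19], [10, 13, 16, 17], [14]]


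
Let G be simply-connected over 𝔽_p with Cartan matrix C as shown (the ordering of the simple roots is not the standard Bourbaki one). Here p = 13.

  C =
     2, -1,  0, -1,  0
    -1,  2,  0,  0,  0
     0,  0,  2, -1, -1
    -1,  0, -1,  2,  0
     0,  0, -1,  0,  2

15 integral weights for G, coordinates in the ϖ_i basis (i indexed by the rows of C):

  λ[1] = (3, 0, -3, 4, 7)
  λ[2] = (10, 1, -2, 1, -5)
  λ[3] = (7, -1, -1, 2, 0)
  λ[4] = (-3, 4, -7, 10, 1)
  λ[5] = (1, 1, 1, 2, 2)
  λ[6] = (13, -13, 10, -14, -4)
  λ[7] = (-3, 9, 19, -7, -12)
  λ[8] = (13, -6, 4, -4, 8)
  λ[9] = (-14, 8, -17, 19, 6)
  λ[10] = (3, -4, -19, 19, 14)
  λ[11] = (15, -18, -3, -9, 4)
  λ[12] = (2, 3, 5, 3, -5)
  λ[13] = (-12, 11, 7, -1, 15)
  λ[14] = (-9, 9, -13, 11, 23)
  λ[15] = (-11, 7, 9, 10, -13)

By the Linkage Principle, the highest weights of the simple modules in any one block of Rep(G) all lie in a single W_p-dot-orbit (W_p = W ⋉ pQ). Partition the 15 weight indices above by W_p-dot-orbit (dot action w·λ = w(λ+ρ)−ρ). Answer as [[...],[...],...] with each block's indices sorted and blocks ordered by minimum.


Root system A_5: the 5×5 matrix C matches after relabeling.

Folding the 15 weights λ_j+ρ into Ā_13 (reps in the given 5-coord order):

  [1] (2, 2, 2, 3, 3) · [2] (8, 0, 0, 3, 1) · [3] (8, 0, 0, 3, 1) · [4] (2, 2, 2, 3, 3) · [5] (2, 2, 2, 3, 3) · [6] (8, 0, 0, 3, 1) · [7] (1, 6, 1, 1, 2) · [8] (1, 6, 1, 1, 2) · [9] (3, 0, 2, 4, 0) · [10] (2, 2, 2, 3, 3) · [11] (2, 2, 2, 3, 3) · [12] (3, 0, 2, 4, 0) · [13] (8, 0, 0, 3, 1) · [14] (8, 0, 0, 3, 1) · [15] (1, 6, 1, 1, 2)

Grouping the 15 weights by Ā_13-representative: 4 linkage classes.

[[1, 4, 5, 10, 11], [2, 3, 6, 13, 14], [7, 8, 15], [9, 12]]


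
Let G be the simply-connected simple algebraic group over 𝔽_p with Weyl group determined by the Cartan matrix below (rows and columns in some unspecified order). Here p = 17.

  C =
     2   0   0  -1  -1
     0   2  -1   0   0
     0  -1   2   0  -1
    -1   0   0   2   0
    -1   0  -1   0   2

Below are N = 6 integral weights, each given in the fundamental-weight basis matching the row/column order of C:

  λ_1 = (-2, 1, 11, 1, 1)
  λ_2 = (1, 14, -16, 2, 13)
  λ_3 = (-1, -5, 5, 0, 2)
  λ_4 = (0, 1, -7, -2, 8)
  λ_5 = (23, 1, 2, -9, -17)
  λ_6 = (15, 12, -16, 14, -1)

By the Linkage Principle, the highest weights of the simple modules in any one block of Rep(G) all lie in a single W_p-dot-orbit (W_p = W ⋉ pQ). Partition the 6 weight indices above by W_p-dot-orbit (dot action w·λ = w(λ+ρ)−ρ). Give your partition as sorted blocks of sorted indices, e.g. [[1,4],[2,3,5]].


Type A_5, rank 5, |W|=720; reorder rows/cols to standard.

Each λ_j+ρ reduced to Ā_17; 5-tuples below use C's row order:

    [1] (1, 2, 12, 1, 1)
    [2] (1, 2, 12, 1, 1)
    [3] (0, 4, 2, 1, 3)
    [4] (0, 4, 2, 1, 3)
    [5] (0, 4, 2, 1, 3)
    [6] (1, 2, 12, 1, 1)

Partition of {1..6} into 2 W_17-dot-orbits:

[[1, 2, 6], [3, 4, 5]]


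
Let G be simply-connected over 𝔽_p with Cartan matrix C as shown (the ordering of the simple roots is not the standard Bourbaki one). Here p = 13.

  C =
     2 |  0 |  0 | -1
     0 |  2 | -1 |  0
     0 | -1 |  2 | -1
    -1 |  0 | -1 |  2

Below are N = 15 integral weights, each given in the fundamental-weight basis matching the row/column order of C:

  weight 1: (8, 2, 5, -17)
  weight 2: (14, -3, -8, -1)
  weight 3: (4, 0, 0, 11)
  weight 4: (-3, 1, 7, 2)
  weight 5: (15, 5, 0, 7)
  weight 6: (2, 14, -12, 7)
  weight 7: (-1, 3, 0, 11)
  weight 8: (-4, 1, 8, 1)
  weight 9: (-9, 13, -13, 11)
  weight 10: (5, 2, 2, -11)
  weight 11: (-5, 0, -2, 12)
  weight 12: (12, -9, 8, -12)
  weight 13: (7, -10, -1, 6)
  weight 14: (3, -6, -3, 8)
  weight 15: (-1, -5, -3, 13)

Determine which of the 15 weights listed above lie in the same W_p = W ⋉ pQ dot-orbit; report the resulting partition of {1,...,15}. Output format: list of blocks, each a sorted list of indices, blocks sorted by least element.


C ↔ A_4 under row/col permutation; |W(A_4)| = 120.

λ_j+ρ reflected into Ā_13 (⟨·,θ^∨⟩≤13); 4-tuples as given:

  1: (3, 4, 2, 1);  2: (4, 2, 5, 2);  3: (1, 1, 4, 7);  4: (2, 2, 8, 1);  5: (3, 1, 6, 2);  6: (2, 2, 8, 1);  7: (4, 0, 1, 8);  8: (2, 2, 8, 1);  9: (1, 1, 4, 7);  10: (3, 4, 2, 1);  11: (4, 0, 1, 8);  12: (2, 2, 8, 1);  13: (4, 2, 5, 2);  14: (4, 2, 5, 2);  15: (1, 1, 4, 7)

These 15 weights hit 6 W_13-dot-orbits; sizes (2, 3, 3, 4, 1, 2):

[[1, 10], [2, 13, 14], [3, 9, 15], [4, 6, 8, 12], [5], [7, 11]]


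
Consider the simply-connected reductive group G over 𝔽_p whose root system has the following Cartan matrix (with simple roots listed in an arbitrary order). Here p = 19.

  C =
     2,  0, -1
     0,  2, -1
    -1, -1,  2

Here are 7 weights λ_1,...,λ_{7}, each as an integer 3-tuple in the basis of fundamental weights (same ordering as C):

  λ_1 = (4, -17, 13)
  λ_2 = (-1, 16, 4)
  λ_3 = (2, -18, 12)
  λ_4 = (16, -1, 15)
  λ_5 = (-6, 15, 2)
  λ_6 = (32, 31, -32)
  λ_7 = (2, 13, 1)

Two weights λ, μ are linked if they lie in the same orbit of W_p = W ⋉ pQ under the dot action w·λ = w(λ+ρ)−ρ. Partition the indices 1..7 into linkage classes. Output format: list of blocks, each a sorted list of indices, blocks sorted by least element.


Dynkin diagram of C (from the 4 off-diagonal −1 entries): A_3.

Each λ_j+ρ reduced to Ā_19; 3-tuples below use C's row order:

    1: (3, 14, 2)
    2: (3, 14, 2)
    3: (1, 13, 3)
    4: (3, 14, 2)
    5: (3, 14, 2)
    6: (1, 2, 4)
    7: (3, 14, 2)

The 7 indices split into 3 linkage classes (same alcove rep ⇔ same W_19-dot-orbit):

[[1, 2, 4, 5, 7], [3], [6]]


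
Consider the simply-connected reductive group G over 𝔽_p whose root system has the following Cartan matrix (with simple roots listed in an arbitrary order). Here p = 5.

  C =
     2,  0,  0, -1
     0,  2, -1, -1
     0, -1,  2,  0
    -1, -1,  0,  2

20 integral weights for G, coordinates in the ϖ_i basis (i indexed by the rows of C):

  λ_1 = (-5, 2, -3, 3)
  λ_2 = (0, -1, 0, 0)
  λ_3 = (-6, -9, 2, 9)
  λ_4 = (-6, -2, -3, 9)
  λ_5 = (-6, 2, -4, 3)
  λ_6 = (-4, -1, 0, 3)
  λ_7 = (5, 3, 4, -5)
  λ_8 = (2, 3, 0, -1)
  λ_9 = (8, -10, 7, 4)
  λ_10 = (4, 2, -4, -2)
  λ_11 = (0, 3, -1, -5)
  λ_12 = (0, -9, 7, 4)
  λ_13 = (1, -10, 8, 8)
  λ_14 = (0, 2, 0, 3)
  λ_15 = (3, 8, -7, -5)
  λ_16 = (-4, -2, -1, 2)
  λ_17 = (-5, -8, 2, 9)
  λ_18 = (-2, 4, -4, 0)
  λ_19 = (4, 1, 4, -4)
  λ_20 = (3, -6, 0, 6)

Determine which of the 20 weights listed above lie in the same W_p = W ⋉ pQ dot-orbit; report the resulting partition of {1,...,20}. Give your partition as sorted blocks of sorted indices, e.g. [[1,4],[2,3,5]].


Type A_4, rank 4, |W|=120; reorder rows/cols to standard.

W_5-reps of the 20 weights in Ā_5 (same 4-coord order as C):

    [1] (2, 1, 0, 0)
    [2] (1, 0, 1, 1)
    [3] (3, 0, 0, 0)
    [4] (0, 2, 2, 0)
    [5] (2, 1, 0, 0)
    [6] (3, 0, 1, 1)
    [7] (3, 0, 0, 1)
    [8] (0, 2, 2, 0)
    [9] (3, 0, 1, 1)
    [10] (2, 1, 0, 0)
    [11] (3, 0, 0, 1)
    [12] (0, 2, 2, 0)
    [13] (3, 0, 1, 1)
    [14] (1, 0, 1, 1)
    [15] (3, 0, 1, 1)
    [16] (2, 1, 0, 0)
    [17] (1, 0, 1, 1)
    [18] (0, 2, 2, 0)
    [19] (2, 1, 0, 0)
    [20] (1, 0, 1, 1)

Linkage partition of the 20 weights (6 classes, p=5):

[[1, 5, 10, 16, 19], [2, 14, 17, 20], [3], [4, 8, 12, 18], [6, 9, 13, 15], [7, 11]]


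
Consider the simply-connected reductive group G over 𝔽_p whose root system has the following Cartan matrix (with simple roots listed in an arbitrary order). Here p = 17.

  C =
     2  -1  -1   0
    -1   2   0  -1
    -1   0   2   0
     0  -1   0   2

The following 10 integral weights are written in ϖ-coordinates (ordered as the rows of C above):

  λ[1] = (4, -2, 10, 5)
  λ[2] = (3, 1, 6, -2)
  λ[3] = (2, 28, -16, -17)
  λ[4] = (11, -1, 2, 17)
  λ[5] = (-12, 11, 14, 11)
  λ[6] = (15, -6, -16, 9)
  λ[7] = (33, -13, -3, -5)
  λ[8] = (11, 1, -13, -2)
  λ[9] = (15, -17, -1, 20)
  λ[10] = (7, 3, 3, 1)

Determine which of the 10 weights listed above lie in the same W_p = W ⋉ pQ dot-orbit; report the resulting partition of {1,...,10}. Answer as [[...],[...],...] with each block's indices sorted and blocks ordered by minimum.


Cartan matrix: type A_4 (|W|=120); un-permuting the 4 rows.

Folding the 10 weights λ_j+ρ into Ā_17 (reps in the given 4-coord order):

  λ_1+ρ ↦ (4, 1, 7, 1) · λ_2+ρ ↦ (4, 1, 7, 1) · λ_3+ρ ↦ (0, 1, 12, 1) · λ_4+ρ ↦ (0, 1, 12, 1) · λ_5+ρ ↦ (4, 1, 7, 1) · λ_6+ρ ↦ (4, 1, 7, 1) · λ_7+ρ ↦ (0, 1, 12, 1) · λ_8+ρ ↦ (0, 1, 12, 1) · λ_9+ρ ↦ (4, 12, 0, 1) · λ_10+ρ ↦ (8, 4, 3, 1)

Linkage partition of the 10 weights (4 classes, p=17):

[[1, 2, 5, 6], [3, 4, 7, 8], [9], [10]]


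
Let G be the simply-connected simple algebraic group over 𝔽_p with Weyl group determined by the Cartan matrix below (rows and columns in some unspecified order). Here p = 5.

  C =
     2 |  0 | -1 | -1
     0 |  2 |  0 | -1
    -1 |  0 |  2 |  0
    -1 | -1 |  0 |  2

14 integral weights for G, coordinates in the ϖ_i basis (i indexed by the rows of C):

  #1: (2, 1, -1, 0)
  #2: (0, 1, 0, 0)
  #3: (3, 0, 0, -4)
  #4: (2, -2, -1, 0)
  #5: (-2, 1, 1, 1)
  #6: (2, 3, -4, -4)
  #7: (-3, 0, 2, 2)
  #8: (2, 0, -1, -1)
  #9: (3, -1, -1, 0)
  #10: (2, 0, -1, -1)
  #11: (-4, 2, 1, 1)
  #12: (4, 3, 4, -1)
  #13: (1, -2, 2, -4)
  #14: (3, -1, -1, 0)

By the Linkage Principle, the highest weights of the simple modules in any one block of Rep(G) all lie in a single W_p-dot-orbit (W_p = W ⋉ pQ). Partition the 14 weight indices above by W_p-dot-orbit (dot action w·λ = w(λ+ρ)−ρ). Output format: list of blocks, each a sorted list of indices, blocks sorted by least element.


Root system A_4: the 4×4 matrix C matches after relabeling.

Folding the 14 weights λ_j+ρ into Ā_5 (reps in the given 4-coord order):

    λ_1+ρ ↦ (2, 1, 1, 1)
    λ_2+ρ ↦ (1, 2, 1, 1)
    λ_3+ρ ↦ (1, 2, 1, 1)
    λ_4+ρ ↦ (3, 1, 0, 0)
    λ_5+ρ ↦ (1, 2, 1, 1)
    λ_6+ρ ↦ (3, 1, 0, 0)
    λ_7+ρ ↦ (2, 1, 1, 1)
    λ_8+ρ ↦ (3, 1, 0, 0)
    λ_9+ρ ↦ (4, 0, 0, 1)
    λ_10+ρ ↦ (3, 1, 0, 0)
    λ_11+ρ ↦ (1, 2, 1, 1)
    λ_12+ρ ↦ (4, 0, 0, 1)
    λ_13+ρ ↦ (1, 2, 1, 1)
    λ_14+ρ ↦ (4, 0, 0, 1)

The 14 indices split into 4 linkage classes (same alcove rep ⇔ same W_5-dot-orbit):

[[1, 7], [2, 3, 5, 11, 13], [4, 6, 8, 10], [9, 12, 14]]


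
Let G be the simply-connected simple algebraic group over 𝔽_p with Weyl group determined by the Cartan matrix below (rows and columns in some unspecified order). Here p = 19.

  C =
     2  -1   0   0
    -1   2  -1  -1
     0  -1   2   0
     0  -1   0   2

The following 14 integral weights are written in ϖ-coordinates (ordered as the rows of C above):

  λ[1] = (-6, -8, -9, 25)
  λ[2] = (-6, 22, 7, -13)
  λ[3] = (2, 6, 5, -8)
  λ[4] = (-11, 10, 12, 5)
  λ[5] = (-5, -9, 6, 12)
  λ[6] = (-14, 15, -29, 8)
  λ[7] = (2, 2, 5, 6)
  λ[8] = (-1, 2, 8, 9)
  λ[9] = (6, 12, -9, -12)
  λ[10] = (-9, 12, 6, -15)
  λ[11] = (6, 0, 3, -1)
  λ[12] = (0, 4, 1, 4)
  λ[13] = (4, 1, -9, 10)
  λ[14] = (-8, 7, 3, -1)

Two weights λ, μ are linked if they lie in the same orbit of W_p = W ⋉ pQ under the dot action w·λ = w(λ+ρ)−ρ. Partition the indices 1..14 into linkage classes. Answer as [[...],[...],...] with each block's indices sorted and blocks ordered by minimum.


C ↔ D_4 under row/col permutation; |W(D_4)| = 192.

Alcove-folded reps (p=19, 14 weights, presented ϖ-order):

    λ_1 → (7, 1, 4, 0)
    λ_2 → (7, 1, 4, 0)
    λ_3 → (3, 0, 6, 7)
    λ_4 → (1, 5, 2, 5)
    λ_5 → (7, 1, 4, 0)
    λ_6 → (3, 0, 6, 7)
    λ_7 → (3, 0, 6, 7)
    λ_8 → (3, 0, 6, 7)
    λ_9 → (1, 5, 2, 5)
    λ_10 → (1, 5, 2, 5)
    λ_11 → (7, 1, 4, 0)
    λ_12 → (1, 5, 2, 5)
    λ_13 → (1, 5, 2, 5)
    λ_14 → (7, 1, 4, 0)

Linkage partition of the 14 weights (3 classes, p=19):

[[1, 2, 5, 11, 14], [3, 6, 7, 8], [4, 9, 10, 12, 13]]


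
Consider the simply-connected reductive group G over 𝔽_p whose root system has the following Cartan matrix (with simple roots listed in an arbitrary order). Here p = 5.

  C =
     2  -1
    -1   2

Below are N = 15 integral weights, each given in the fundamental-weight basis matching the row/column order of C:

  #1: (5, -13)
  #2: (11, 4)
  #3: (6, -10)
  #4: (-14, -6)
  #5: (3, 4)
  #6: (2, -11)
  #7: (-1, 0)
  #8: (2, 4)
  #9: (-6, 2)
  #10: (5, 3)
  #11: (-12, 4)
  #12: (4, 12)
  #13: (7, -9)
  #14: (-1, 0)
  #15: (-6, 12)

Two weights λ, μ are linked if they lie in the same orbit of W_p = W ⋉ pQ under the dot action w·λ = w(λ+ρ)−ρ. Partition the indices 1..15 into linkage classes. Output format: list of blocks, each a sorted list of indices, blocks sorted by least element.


C ↔ A_2 under row/col permutation; |W(A_2)| = 6.

Alcove-folded reps (p=5, 15 weights, presented ϖ-order):

  λ_1+ρ ↦ (1, 1);  λ_2+ρ ↦ (3, 2);  λ_3+ρ ↦ (2, 1);  λ_4+ρ ↦ (3, 2);  λ_5+ρ ↦ (0, 1);  λ_6+ρ ↦ (0, 2);  λ_7+ρ ↦ (0, 1);  λ_8+ρ ↦ (0, 2);  λ_9+ρ ↦ (3, 2);  λ_10+ρ ↦ (0, 1);  λ_11+ρ ↦ (0, 1);  λ_12+ρ ↦ (3, 2);  λ_13+ρ ↦ (3, 2);  λ_14+ρ ↦ (0, 1);  λ_15+ρ ↦ (0, 3)

These 15 weights hit 6 W_5-dot-orbits; sizes (1, 5, 1, 5, 2, 1):

[[1], [2, 4, 9, 12, 13], [3], [5, 7, 10, 11, 14], [6, 8], [15]]


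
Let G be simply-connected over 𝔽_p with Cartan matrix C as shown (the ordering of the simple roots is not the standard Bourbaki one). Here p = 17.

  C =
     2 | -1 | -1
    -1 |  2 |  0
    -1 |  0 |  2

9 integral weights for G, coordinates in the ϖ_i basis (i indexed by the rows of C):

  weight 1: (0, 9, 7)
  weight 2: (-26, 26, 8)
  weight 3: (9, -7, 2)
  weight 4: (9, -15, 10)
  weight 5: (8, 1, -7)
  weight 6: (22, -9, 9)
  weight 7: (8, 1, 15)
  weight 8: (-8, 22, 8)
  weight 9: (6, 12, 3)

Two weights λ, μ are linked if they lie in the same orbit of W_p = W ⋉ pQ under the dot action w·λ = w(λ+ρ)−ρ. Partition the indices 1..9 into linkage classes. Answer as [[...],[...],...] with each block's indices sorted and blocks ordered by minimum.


Dynkin diagram of C (from the 4 off-diagonal −1 entries): A_3.

Folding the 9 weights λ_j+ρ into Ā_17 (reps in the given 3-coord order):

  1: (1, 8, 6);  2: (1, 8, 6);  3: (4, 6, 3);  4: (4, 6, 3);  5: (3, 2, 6);  6: (1, 8, 6);  7: (1, 8, 6);  8: (1, 8, 6);  9: (4, 6, 3)

3 distinct reps among the 9 weights ⇒ 3 W_17-linkage classes:

[[1, 2, 6, 7, 8], [3, 4, 9], [5]]


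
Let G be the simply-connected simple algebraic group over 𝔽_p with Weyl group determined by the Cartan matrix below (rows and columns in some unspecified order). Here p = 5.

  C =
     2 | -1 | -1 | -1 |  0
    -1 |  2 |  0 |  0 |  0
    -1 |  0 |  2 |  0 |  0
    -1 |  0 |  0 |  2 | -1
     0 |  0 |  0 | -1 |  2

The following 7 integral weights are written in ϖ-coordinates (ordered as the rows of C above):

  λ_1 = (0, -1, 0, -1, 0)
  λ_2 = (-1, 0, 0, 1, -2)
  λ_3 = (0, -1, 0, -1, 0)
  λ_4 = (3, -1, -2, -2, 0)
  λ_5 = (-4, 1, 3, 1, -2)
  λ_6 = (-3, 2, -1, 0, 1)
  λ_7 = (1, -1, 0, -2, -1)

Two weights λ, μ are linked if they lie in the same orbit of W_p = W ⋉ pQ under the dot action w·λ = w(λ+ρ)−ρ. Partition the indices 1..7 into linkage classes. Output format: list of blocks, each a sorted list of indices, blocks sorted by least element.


Root system D_5: the 5×5 matrix C matches after relabeling.

Each λ_j+ρ reduced to Ā_5; 5-tuples below use C's row order:

  λ_1+ρ ↦ (1, 0, 1, 0, 1)
  λ_2+ρ ↦ (0, 1, 1, 1, 1)
  λ_3+ρ ↦ (1, 0, 1, 0, 1)
  λ_4+ρ ↦ (1, 0, 1, 0, 1)
  λ_5+ρ ↦ (0, 1, 1, 1, 1)
  λ_6+ρ ↦ (1, 0, 1, 0, 1)
  λ_7+ρ ↦ (1, 0, 1, 0, 1)

2 distinct reps among the 7 weights ⇒ 2 W_5-linkage classes:

[[1, 3, 4, 6, 7], [2, 5]]


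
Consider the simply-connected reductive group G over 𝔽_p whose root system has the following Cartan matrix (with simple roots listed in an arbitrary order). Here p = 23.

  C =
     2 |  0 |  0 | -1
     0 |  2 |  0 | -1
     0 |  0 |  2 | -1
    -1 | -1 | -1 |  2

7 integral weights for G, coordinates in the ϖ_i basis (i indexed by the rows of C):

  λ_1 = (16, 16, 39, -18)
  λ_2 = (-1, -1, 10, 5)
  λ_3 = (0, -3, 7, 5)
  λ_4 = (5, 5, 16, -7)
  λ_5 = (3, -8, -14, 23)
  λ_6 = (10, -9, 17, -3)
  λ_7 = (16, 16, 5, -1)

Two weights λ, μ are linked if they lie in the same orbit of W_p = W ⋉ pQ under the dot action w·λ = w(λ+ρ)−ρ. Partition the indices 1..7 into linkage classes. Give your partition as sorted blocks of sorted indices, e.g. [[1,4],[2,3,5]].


Root system D_4: the 4×4 matrix C matches after relabeling.

λ_j+ρ reflected into Ā_23 (⟨·,θ^∨⟩≤23); 4-tuples as given:

    λ_1 → (0, 0, 11, 6)
    λ_2 → (0, 0, 11, 6)
    λ_3 → (1, 2, 8, 4)
    λ_4 → (0, 0, 11, 6)
    λ_5 → (1, 2, 8, 4)
    λ_6 → (1, 2, 8, 4)
    λ_7 → (0, 0, 11, 6)

The 7 indices split into 2 linkage classes (same alcove rep ⇔ same W_23-dot-orbit):

[[1, 2, 4, 7], [3, 5, 6]]


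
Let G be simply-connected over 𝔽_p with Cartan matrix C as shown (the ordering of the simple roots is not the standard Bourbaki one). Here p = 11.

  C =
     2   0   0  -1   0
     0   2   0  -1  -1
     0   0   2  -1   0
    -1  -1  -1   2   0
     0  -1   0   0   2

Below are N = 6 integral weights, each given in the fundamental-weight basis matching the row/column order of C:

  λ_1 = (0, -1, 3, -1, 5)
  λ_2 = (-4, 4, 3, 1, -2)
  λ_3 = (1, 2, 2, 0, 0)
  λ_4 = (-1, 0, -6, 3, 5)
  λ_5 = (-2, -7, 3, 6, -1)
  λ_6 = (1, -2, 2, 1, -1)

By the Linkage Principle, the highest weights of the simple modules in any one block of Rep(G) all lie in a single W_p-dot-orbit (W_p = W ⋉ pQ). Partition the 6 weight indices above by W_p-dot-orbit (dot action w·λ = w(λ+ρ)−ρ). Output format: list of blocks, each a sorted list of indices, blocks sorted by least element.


Root system D_5: the 5×5 matrix C matches after relabeling.

Ā_11 reps of the 6 weights (D_5, coords as presented):

    λ_1+ρ ↦ (1, 0, 4, 0, 6)
    λ_2+ρ ↦ (2, 0, 3, 1, 1)
    λ_3+ρ ↦ (2, 0, 3, 1, 1)
    λ_4+ρ ↦ (1, 0, 4, 0, 6)
    λ_5+ρ ↦ (1, 0, 4, 0, 6)
    λ_6+ρ ↦ (2, 0, 3, 1, 1)

Linkage partition of the 6 weights (2 classes, p=11):

[[1, 4, 5], [2, 3, 6]]


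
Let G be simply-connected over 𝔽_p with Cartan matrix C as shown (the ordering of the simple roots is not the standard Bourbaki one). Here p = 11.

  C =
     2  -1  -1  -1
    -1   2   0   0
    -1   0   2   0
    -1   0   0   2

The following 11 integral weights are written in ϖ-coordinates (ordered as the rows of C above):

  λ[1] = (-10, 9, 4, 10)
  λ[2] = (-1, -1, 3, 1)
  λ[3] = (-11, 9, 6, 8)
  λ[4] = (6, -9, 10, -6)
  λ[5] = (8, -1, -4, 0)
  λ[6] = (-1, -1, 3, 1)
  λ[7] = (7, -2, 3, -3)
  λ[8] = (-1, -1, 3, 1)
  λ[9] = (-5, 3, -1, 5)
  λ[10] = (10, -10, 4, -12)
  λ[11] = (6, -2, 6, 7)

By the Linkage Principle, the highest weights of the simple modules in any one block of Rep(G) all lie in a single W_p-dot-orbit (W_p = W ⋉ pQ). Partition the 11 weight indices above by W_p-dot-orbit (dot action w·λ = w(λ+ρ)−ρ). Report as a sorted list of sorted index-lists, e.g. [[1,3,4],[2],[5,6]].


Root system D_4: the 4×4 matrix C matches after relabeling.

Folding the 11 weights λ_j+ρ into Ā_11 (reps in the given 4-coord order):

  1: (1, 0, 3, 1);  2: (0, 0, 4, 2);  3: (1, 0, 3, 1);  4: (1, 0, 3, 1);  5: (1, 0, 3, 1);  6: (0, 0, 4, 2);  7: (1, 0, 3, 1);  8: (0, 0, 4, 2);  9: (0, 0, 4, 2);  10: (0, 0, 4, 2);  11: (1, 4, 2, 3)

3 distinct reps among the 11 weights ⇒ 3 W_11-linkage classes:

[[1, 3, 4, 5, 7], [2, 6, 8, 9, 10], [11]]


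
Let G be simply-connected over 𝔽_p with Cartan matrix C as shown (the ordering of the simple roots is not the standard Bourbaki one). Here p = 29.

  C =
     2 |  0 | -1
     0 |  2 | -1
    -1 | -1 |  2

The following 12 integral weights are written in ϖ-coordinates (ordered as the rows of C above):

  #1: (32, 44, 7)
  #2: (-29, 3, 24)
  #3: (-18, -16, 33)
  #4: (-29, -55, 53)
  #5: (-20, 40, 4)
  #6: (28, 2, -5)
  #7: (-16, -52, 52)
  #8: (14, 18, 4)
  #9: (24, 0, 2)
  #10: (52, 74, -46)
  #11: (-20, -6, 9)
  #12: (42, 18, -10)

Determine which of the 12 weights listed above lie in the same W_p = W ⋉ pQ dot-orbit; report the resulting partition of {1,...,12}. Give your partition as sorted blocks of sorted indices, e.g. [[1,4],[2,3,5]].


Cartan matrix: type A_3 (|W|=24); un-permuting the 3 rows.

Alcove-folded reps (p=29, 12 weights, presented ϖ-order):

  1: (4, 16, 8) · 2: (25, 1, 3) · 3: (12, 10, 2) · 4: (25, 1, 3) · 5: (12, 10, 2) · 6: (25, 1, 3) · 7: (13, 5, 9) · 8: (5, 9, 5) · 9: (25, 1, 3) · 10: (4, 16, 8) · 11: (5, 9, 5) · 12: (5, 9, 5)

Partition of {1..12} into 5 W_29-dot-orbits:

[[1, 10], [2, 4, 6, 9], [3, 5], [7], [8, 11, 12]]


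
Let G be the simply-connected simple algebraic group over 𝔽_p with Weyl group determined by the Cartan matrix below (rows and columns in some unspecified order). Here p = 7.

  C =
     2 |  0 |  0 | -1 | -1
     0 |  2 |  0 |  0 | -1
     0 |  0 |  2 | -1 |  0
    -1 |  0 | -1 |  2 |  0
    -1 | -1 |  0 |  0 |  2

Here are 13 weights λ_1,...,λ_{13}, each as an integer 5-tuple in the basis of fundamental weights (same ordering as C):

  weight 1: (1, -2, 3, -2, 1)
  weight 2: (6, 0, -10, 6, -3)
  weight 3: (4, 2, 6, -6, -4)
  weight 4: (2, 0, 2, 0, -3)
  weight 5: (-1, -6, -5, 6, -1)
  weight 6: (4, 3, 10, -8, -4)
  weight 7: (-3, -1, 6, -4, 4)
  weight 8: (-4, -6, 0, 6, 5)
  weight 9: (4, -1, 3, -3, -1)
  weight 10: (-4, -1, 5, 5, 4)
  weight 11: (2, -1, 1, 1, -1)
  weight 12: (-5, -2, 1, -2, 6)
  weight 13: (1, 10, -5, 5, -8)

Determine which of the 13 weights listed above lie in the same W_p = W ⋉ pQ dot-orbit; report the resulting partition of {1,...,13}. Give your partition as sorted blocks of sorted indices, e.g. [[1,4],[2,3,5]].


Dynkin diagram of C (from the 8 off-diagonal −1 entries): A_5.

λ_j+ρ reflected into Ā_7 (⟨·,θ^∨⟩≤7); 5-tuples as given:

    [1] (1, 1, 3, 1, 1)
    [2] (2, 1, 0, 0, 3)
    [3] (3, 0, 2, 2, 0)
    [4] (1, 1, 3, 1, 1)
    [5] (3, 0, 2, 2, 0)
    [6] (1, 1, 0, 2, 2)
    [7] (3, 0, 2, 2, 0)
    [8] (1, 1, 3, 1, 1)
    [9] (3, 0, 2, 2, 0)
    [10] (2, 1, 0, 0, 3)
    [11] (3, 0, 2, 2, 0)
    [12] (1, 1, 3, 1, 1)
    [13] (1, 1, 3, 1, 1)

These 13 weights hit 4 W_7-dot-orbits; sizes (5, 2, 5, 1):

[[1, 4, 8, 12, 13], [2, 10], [3, 5, 7, 9, 11], [6]]


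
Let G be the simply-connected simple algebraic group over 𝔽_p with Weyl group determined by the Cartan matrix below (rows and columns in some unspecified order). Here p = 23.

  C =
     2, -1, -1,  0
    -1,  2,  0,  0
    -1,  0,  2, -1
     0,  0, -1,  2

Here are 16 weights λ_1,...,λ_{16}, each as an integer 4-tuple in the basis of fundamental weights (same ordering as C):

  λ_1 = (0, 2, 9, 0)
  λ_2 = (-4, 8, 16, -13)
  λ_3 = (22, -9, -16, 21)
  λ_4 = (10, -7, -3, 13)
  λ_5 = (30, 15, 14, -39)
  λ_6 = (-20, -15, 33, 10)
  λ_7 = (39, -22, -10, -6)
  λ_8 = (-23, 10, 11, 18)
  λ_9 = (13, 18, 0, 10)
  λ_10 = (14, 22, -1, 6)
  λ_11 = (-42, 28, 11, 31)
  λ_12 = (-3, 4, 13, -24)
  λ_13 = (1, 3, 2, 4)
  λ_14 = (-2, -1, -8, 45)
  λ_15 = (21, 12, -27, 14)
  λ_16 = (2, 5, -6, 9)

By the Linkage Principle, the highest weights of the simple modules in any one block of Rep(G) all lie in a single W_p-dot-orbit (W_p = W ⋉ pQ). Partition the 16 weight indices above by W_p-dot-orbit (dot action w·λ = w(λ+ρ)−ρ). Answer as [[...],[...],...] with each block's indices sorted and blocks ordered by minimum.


Cartan matrix: type A_4 (|W|=120); un-permuting the 4 rows.

W_23-reps of the 16 weights in Ā_23 (same 4-coord order as C):

  [1] (1, 3, 10, 1)
  [2] (3, 6, 2, 12)
  [3] (0, 1, 15, 0)
  [4] (3, 6, 2, 12)
  [5] (0, 1, 15, 0)
  [6] (1, 3, 10, 1)
  [7] (2, 4, 3, 5)
  [8] (1, 3, 10, 1)
  [9] (1, 3, 10, 1)
  [10] (0, 1, 15, 0)
  [11] (3, 6, 2, 12)
  [12] (3, 6, 2, 12)
  [13] (2, 4, 3, 5)
  [14] (0, 1, 15, 0)
  [15] (1, 3, 10, 1)
  [16] (2, 4, 3, 5)

Linkage partition of the 16 weights (4 classes, p=23):

[[1, 6, 8, 9, 15], [2, 4, 11, 12], [3, 5, 10, 14], [7, 13, 16]]
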